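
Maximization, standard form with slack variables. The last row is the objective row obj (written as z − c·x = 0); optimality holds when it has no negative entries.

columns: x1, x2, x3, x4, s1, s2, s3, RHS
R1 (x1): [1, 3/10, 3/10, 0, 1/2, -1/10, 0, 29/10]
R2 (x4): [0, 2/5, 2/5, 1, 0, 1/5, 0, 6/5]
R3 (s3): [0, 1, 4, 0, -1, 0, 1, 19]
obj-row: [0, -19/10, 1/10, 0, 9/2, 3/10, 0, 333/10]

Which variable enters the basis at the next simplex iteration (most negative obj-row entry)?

x2

Negative obj-row entries: x2: -19/10.
The most negative is -19/10 in column x2, so x2 enters.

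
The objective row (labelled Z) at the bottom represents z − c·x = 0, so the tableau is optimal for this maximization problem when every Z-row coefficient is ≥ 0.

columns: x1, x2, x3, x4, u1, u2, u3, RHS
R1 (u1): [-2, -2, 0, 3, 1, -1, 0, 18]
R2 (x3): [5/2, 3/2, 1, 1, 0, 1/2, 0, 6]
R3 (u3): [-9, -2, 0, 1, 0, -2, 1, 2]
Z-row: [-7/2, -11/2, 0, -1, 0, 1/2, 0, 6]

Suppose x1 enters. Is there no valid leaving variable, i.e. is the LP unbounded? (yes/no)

Column x1 has positive entries in row(s) 2, so the ratio test bounds it — not unbounded.

no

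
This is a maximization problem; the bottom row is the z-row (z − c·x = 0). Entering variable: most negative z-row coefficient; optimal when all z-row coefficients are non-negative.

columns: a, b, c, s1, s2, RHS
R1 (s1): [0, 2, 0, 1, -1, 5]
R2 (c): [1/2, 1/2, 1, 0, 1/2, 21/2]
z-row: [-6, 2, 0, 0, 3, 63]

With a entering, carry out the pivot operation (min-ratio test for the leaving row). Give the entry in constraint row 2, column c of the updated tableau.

Ratio test on column a — row 1: entry 0 ≤ 0; row 2: (21/2)/(1/2) = 21. Minimum is 21 at row 2 (c leaves); pivot element 1/2.
Divide row 2 by 1/2; eliminate column a from the other rows.
In the new row 2, the c entry is the old entry divided by the pivot: 1/(1/2) = 2.

2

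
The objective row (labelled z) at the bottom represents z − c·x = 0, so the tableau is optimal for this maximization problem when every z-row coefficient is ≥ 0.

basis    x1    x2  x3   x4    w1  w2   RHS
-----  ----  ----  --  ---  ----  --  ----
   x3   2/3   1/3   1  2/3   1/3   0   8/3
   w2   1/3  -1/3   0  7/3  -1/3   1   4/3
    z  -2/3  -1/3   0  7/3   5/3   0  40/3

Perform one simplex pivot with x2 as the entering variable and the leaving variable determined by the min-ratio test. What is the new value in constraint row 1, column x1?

Ratio test on column x2 — row 1: (8/3)/(1/3) = 8; row 2: entry -1/3 ≤ 0. Minimum is 8 at row 1 (x3 leaves); pivot element 1/3.
Divide row 1 by 1/3; eliminate column x2 from the other rows.
In the new row 1, the x1 entry is the old entry divided by the pivot: (2/3)/(1/3) = 2.

2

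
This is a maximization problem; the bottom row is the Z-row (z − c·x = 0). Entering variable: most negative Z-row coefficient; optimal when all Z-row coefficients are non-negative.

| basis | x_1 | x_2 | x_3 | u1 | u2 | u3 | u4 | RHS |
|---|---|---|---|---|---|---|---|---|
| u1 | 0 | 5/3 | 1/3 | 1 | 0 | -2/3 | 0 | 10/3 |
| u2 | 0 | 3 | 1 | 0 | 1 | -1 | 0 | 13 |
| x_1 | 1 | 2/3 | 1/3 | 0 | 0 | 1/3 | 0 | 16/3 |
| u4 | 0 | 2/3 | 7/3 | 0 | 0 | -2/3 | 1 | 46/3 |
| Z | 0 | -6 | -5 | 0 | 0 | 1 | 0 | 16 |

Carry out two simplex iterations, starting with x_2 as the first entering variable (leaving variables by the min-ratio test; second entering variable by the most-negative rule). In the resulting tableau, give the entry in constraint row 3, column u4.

-1/11

Ratio test on column x_2 — row 1: (10/3)/(5/3) = 2; row 2: 13/3 = 13/3; row 3: (16/3)/(2/3) = 8; row 4: (46/3)/(2/3) = 23. Minimum is 2 at row 1 (u1 leaves); pivot element 5/3.
Divide row 1 by 5/3; eliminate column x_2 from the other rows.
Second iteration: most negative Z-row entry is -19/5 in column x_3, so x_3 enters.
Ratio test on column x_3 — row 1: 2/(1/5) = 10; row 2: 7/(2/5) = 35/2; row 3: 4/(1/5) = 20; row 4: 14/(11/5) = 70/11. Minimum is 70/11 at row 4 (u4 leaves); pivot element 11/5.
Divide row 4 by 11/5; eliminate column x_3 from the other rows.
After both pivots, the entry at constraint row 3, column u4 is -1/11.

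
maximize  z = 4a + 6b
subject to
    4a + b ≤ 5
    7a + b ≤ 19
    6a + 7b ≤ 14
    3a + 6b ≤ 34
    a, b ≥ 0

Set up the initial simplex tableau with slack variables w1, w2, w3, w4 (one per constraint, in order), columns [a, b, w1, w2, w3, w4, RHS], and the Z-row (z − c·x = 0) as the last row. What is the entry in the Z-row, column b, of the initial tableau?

-6

The Z-row carries the negated objective coefficients: the b entry is -6.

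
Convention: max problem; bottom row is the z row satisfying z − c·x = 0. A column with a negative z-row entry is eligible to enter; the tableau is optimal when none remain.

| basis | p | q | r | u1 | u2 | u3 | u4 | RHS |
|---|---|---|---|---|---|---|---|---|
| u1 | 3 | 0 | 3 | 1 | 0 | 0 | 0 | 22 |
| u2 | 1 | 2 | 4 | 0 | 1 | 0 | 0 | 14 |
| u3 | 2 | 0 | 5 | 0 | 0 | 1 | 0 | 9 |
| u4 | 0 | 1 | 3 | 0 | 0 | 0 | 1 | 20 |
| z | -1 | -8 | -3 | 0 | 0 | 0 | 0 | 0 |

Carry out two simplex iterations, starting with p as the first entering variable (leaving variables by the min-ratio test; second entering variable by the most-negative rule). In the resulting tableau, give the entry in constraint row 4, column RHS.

Ratio test on column p — row 1: 22/3 = 22/3; row 2: 14/1 = 14; row 3: 9/2 = 9/2; row 4: entry 0 ≤ 0. Minimum is 9/2 at row 3 (u3 leaves); pivot element 2.
Divide row 3 by 2; eliminate column p from the other rows.
Second iteration: most negative z-row entry is -8 in column q, so q enters.
Ratio test on column q — row 1: entry 0 ≤ 0; row 2: (19/2)/2 = 19/4; row 3: entry 0 ≤ 0; row 4: 20/1 = 20. Minimum is 19/4 at row 2 (u2 leaves); pivot element 2.
Divide row 2 by 2; eliminate column q from the other rows.
After both pivots, the entry at constraint row 4, column RHS is 61/4.

61/4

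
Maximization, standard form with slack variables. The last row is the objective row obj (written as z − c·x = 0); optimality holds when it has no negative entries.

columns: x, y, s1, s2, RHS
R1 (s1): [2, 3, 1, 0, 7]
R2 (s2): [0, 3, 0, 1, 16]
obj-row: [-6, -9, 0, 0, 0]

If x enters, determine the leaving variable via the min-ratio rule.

s1

Column x entries and ratios — s1: 7/2 = 7/2; s2: 0 ≤ 0, skip.
Smallest ratio is 7/2 in the row of s1, so s1 leaves.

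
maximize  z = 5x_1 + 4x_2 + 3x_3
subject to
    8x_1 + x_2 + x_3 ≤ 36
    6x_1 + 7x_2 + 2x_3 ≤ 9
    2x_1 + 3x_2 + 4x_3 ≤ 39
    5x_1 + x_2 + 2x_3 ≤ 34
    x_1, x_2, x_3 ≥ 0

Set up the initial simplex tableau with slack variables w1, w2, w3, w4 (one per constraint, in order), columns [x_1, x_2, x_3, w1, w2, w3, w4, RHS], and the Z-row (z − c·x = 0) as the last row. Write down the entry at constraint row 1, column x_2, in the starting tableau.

Constraint 1 has coefficient 1 on x_2.

1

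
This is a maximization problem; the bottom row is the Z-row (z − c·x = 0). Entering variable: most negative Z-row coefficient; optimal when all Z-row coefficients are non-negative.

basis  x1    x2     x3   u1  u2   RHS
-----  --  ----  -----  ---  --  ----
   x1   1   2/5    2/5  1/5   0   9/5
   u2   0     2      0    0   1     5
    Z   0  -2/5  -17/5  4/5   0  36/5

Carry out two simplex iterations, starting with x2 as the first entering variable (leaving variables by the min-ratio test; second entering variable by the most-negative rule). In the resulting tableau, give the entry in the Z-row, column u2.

Ratio test on column x2 — row 1: (9/5)/(2/5) = 9/2; row 2: 5/2 = 5/2. Minimum is 5/2 at row 2 (u2 leaves); pivot element 2.
Divide row 2 by 2; eliminate column x2 from the other rows.
Second iteration: most negative Z-row entry is -17/5 in column x3, so x3 enters.
Ratio test on column x3 — row 1: (4/5)/(2/5) = 2; row 2: entry 0 ≤ 0. Minimum is 2 at row 1 (x1 leaves); pivot element 2/5.
Divide row 1 by 2/5; eliminate column x3 from the other rows.
After both pivots, the entry at the Z-row, column u2 is -3/2.

-3/2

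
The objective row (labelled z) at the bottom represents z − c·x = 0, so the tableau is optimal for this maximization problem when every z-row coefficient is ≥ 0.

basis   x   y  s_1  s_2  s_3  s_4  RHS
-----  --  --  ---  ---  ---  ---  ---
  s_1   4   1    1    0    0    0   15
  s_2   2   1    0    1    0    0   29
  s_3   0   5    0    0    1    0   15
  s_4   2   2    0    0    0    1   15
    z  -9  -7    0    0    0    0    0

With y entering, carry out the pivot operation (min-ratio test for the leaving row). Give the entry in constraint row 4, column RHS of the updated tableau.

9

Ratio test on column y — row 1: 15/1 = 15; row 2: 29/1 = 29; row 3: 15/5 = 3; row 4: 15/2 = 15/2. Minimum is 3 at row 3 (s_3 leaves); pivot element 5.
Divide row 3 by 5; eliminate column y from the other rows.
Row 4 update in column RHS: 15 − 2·3 = 9.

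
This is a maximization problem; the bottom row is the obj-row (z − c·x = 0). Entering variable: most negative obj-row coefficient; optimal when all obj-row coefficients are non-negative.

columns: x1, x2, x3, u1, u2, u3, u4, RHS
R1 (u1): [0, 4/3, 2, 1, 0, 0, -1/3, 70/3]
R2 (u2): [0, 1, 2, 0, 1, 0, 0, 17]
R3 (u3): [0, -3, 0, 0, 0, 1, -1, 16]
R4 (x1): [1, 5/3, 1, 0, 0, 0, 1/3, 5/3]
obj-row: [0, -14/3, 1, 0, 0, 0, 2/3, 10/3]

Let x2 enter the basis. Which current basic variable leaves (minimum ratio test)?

Column x2 entries and ratios — u1: (70/3)/(4/3) = 35/2; u2: 17/1 = 17; u3: -3 ≤ 0, skip; x1: (5/3)/(5/3) = 1.
Smallest ratio is 1 in the row of x1, so x1 leaves.

x1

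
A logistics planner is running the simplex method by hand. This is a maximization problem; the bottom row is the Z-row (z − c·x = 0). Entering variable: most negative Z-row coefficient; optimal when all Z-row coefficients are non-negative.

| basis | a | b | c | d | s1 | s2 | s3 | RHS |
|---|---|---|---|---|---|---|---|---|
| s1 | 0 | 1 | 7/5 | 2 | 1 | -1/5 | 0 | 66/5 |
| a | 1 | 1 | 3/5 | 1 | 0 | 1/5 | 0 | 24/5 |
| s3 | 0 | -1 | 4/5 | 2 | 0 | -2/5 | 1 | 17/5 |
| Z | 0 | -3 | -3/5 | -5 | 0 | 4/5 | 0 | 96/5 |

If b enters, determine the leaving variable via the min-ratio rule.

Column b entries and ratios — s1: (66/5)/1 = 66/5; a: (24/5)/1 = 24/5; s3: -1 ≤ 0, skip.
Smallest ratio is 24/5 in the row of a, so a leaves.

a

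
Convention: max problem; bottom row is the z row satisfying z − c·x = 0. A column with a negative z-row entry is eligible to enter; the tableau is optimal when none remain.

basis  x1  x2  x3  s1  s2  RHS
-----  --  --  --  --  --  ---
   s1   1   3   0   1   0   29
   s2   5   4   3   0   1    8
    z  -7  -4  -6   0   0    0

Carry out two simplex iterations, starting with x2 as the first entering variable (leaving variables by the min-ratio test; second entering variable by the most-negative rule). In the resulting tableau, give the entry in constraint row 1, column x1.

1

Ratio test on column x2 — row 1: 29/3 = 29/3; row 2: 8/4 = 2. Minimum is 2 at row 2 (s2 leaves); pivot element 4.
Divide row 2 by 4; eliminate column x2 from the other rows.
Second iteration: most negative z-row entry is -3 in column x3, so x3 enters.
Ratio test on column x3 — row 1: entry -9/4 ≤ 0; row 2: 2/(3/4) = 8/3. Minimum is 8/3 at row 2 (x2 leaves); pivot element 3/4.
Divide row 2 by 3/4; eliminate column x3 from the other rows.
After both pivots, the entry at constraint row 1, column x1 is 1.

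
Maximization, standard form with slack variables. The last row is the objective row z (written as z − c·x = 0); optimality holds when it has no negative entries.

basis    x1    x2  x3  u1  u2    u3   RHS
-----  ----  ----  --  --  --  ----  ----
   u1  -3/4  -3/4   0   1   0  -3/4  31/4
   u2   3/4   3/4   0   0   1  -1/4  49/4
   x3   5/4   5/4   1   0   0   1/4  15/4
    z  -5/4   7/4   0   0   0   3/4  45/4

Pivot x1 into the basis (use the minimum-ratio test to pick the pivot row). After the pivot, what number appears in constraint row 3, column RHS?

3

Ratio test on column x1 — row 1: entry -3/4 ≤ 0; row 2: (49/4)/(3/4) = 49/3; row 3: (15/4)/(5/4) = 3. Minimum is 3 at row 3 (x3 leaves); pivot element 5/4.
Divide row 3 by 5/4; eliminate column x1 from the other rows.
In the new row 3, the RHS entry is the old entry divided by the pivot: (15/4)/(5/4) = 3.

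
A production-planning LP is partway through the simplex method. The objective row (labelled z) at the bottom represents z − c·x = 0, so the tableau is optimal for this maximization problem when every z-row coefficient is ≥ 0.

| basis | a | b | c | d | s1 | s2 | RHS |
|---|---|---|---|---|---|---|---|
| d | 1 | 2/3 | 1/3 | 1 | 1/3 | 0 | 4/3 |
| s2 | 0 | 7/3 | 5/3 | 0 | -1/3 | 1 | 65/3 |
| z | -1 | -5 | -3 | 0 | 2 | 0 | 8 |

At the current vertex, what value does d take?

4/3

d is basic (row 1); its value is the RHS of that row, 4/3.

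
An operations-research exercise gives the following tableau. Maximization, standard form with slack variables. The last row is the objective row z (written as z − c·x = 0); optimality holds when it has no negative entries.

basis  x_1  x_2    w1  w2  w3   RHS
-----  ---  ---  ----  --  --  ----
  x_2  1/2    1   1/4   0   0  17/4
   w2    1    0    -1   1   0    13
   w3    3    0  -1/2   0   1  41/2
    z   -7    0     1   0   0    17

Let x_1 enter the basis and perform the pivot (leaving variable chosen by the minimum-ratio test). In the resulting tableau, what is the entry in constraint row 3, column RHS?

41/6

Ratio test on column x_1 — row 1: (17/4)/(1/2) = 17/2; row 2: 13/1 = 13; row 3: (41/2)/3 = 41/6. Minimum is 41/6 at row 3 (w3 leaves); pivot element 3.
Divide row 3 by 3; eliminate column x_1 from the other rows.
In the new row 3, the RHS entry is the old entry divided by the pivot: (41/2)/3 = 41/6.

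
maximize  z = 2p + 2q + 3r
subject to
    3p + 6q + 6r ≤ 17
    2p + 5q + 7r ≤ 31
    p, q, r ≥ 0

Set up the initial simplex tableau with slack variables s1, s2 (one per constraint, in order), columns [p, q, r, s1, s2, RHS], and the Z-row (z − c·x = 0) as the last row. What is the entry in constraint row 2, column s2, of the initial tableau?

1

Slack s2 belongs to constraint 2; its column is the unit vector e_2, so the entry in row 2 is 1.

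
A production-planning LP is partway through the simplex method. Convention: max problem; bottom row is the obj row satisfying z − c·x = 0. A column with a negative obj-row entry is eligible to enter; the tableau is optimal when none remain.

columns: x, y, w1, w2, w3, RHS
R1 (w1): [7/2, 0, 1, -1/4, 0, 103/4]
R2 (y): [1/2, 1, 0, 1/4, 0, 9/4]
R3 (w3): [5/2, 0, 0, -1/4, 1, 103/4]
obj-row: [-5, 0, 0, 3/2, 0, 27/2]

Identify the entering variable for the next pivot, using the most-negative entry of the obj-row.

x

Negative obj-row entries: x: -5.
The most negative is -5 in column x, so x enters.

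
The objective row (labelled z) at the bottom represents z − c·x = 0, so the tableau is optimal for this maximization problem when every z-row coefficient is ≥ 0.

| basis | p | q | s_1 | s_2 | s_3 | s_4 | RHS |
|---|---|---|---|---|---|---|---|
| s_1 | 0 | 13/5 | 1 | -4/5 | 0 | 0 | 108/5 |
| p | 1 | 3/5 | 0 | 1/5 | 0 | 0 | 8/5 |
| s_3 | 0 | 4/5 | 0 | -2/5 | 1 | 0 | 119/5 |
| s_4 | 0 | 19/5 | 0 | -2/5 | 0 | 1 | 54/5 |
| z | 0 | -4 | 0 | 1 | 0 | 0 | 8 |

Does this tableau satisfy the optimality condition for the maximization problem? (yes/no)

no

The z-row has a negative entry -4 in column q, so it is not optimal.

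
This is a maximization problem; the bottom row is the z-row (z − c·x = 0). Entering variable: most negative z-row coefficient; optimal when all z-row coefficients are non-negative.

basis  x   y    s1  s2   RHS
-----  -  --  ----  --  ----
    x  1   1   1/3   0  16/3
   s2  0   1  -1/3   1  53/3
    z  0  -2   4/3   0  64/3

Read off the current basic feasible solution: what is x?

x is basic (row 1); its value is the RHS of that row, 16/3.

16/3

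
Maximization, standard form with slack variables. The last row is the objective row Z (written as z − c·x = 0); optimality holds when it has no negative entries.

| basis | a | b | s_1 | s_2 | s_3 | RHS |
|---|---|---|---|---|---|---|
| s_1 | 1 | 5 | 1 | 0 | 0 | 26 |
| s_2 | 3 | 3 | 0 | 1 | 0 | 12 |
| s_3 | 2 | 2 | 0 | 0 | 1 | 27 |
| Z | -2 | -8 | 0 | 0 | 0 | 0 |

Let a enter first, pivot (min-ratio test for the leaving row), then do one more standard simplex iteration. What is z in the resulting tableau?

Ratio test on column a — row 1: 26/1 = 26; row 2: 12/3 = 4; row 3: 27/2 = 27/2. Minimum is 4 at row 2 (s_2 leaves); pivot element 3.
Pivot on row 2; the Z-row RHS becomes 0 − (-2)·4 = 8.
Next entering variable (most negative Z-row entry -6): b.
Ratio test on column b — row 1: 22/4 = 11/2; row 2: 4/1 = 4; row 3: entry 0 ≤ 0. Minimum is 4 at row 2 (a leaves); pivot element 1.
After the second pivot the Z-row RHS is 8 − (-6)·4 = 32.

32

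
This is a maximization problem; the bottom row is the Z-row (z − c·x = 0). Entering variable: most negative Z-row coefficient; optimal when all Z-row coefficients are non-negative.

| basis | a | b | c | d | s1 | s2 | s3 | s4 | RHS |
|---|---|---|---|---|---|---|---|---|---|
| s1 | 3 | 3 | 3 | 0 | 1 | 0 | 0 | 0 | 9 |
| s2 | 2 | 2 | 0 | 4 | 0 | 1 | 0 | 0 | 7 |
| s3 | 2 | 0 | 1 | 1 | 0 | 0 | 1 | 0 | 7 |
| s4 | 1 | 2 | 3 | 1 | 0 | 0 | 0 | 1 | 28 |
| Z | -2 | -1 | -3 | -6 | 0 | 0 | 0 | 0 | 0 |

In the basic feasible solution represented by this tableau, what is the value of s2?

s2 is basic (row 2); its value is the RHS of that row, 7.

7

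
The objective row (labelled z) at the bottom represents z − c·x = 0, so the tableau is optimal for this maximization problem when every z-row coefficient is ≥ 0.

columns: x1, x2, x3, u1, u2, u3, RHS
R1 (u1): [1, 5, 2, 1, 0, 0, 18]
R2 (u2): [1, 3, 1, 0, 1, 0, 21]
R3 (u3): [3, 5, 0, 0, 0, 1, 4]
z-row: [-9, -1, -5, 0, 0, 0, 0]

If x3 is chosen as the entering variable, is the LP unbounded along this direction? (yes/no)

Column x3 has positive entries in row(s) 1, 2, so the ratio test bounds it — not unbounded.

no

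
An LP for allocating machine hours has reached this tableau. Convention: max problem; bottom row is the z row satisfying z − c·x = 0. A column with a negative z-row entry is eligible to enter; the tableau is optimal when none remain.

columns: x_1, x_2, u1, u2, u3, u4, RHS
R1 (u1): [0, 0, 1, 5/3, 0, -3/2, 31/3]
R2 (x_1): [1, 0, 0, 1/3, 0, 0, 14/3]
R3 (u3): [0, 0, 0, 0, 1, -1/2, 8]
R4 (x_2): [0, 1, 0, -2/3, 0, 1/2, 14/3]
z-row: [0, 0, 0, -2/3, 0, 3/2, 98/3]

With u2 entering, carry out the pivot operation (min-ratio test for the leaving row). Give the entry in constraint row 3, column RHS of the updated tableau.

8

Ratio test on column u2 — row 1: (31/3)/(5/3) = 31/5; row 2: (14/3)/(1/3) = 14; row 3: entry 0 ≤ 0; row 4: entry -2/3 ≤ 0. Minimum is 31/5 at row 1 (u1 leaves); pivot element 5/3.
Divide row 1 by 5/3; eliminate column u2 from the other rows.
Row 3 update in column RHS: 8 − 0·(31/5) = 8.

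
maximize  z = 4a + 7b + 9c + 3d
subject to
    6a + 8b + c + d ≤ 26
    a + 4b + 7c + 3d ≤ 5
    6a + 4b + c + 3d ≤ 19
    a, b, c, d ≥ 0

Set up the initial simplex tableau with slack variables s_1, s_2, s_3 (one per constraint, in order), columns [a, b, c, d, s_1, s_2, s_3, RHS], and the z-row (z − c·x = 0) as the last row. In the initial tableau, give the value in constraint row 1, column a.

Constraint 1 has coefficient 6 on a.

6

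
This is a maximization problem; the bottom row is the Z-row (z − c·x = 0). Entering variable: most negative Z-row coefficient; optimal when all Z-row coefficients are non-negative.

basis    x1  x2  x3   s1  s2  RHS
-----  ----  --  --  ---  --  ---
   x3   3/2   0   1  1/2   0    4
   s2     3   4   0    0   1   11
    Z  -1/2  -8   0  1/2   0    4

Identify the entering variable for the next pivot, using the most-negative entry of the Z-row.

Negative Z-row entries: x1: -1/2, x2: -8.
The most negative is -8 in column x2, so x2 enters.

x2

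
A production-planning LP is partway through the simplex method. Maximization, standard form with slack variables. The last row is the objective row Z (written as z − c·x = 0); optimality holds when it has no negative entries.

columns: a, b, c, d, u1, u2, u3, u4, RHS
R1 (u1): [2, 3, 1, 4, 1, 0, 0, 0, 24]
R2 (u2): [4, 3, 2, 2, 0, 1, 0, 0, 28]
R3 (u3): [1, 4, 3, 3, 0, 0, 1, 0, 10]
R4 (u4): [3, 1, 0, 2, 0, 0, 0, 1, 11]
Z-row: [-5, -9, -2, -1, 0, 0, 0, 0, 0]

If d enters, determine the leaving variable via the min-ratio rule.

u3

Column d entries and ratios — u1: 24/4 = 6; u2: 28/2 = 14; u3: 10/3 = 10/3; u4: 11/2 = 11/2.
Smallest ratio is 10/3 in the row of u3, so u3 leaves.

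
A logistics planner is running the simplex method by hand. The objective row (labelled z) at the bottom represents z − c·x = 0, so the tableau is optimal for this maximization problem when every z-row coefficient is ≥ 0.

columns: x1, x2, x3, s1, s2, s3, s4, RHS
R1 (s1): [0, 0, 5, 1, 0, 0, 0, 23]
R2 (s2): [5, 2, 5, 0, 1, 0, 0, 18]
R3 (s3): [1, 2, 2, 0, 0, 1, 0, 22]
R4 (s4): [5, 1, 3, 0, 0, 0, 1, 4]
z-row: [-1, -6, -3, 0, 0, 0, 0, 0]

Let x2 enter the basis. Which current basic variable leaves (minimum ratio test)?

s4

Column x2 entries and ratios — s1: 0 ≤ 0, skip; s2: 18/2 = 9; s3: 22/2 = 11; s4: 4/1 = 4.
Smallest ratio is 4 in the row of s4, so s4 leaves.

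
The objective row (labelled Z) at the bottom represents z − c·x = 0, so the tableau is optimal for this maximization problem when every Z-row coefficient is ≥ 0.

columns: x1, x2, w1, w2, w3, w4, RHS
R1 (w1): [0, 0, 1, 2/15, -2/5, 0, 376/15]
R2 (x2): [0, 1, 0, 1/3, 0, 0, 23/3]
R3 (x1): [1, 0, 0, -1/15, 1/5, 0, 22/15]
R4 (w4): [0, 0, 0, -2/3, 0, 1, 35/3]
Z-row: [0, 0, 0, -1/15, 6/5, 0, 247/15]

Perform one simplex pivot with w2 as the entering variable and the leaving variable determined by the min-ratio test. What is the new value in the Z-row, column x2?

1/5

Ratio test on column w2 — row 1: (376/15)/(2/15) = 188; row 2: (23/3)/(1/3) = 23; row 3: entry -1/15 ≤ 0; row 4: entry -2/3 ≤ 0. Minimum is 23 at row 2 (x2 leaves); pivot element 1/3.
Divide row 2 by 1/3; eliminate column w2 from the other rows.
Z-row update in column x2: 0 − (-1/15)·3 = 1/5.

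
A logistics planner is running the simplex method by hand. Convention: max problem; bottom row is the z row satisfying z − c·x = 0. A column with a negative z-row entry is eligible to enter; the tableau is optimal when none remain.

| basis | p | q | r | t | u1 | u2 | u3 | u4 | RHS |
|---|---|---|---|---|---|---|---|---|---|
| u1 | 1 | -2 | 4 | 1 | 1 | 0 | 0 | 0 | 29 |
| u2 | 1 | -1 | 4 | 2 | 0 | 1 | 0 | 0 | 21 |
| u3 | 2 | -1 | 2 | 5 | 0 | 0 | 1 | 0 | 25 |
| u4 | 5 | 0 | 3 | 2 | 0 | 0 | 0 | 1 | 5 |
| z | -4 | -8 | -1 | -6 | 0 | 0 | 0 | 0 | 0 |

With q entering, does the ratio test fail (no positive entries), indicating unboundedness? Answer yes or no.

yes

Every constraint-row entry in column q is ≤ 0, so increasing q is unbounded.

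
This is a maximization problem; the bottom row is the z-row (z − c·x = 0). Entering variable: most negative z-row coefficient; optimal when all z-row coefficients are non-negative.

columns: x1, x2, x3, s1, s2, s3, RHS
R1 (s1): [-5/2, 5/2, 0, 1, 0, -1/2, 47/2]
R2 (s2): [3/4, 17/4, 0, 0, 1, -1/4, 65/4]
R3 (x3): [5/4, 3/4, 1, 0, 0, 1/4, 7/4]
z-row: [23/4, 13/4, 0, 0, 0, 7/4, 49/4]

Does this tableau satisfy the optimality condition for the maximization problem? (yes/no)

Every z-row coefficient is ≥ 0, so the tableau is optimal.

yes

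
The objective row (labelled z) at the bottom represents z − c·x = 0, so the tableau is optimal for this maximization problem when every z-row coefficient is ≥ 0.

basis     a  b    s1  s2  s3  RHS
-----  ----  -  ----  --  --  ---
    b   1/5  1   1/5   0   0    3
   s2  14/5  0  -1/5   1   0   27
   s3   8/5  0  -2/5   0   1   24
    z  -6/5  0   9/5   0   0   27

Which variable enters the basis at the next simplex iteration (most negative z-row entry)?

Negative z-row entries: a: -6/5.
The most negative is -6/5 in column a, so a enters.

a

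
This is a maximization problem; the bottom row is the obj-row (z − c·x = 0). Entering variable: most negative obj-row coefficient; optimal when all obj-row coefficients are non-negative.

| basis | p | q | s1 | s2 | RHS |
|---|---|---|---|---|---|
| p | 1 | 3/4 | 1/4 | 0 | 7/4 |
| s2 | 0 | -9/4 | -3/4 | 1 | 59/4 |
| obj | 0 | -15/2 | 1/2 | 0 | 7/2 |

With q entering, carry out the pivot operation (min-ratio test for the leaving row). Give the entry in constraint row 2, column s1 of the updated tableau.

Ratio test on column q — row 1: (7/4)/(3/4) = 7/3; row 2: entry -9/4 ≤ 0. Minimum is 7/3 at row 1 (p leaves); pivot element 3/4.
Divide row 1 by 3/4; eliminate column q from the other rows.
Row 2 update in column s1: -3/4 − (-9/4)·(1/3) = 0.

0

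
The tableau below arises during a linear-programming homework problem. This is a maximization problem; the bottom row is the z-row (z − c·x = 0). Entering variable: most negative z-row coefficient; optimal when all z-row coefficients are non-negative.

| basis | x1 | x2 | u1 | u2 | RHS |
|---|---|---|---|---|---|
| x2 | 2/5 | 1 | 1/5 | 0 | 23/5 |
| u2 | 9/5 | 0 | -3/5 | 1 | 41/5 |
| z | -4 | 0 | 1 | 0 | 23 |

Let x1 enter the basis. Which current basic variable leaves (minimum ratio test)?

Column x1 entries and ratios — x2: (23/5)/(2/5) = 23/2; u2: (41/5)/(9/5) = 41/9.
Smallest ratio is 41/9 in the row of u2, so u2 leaves.

u2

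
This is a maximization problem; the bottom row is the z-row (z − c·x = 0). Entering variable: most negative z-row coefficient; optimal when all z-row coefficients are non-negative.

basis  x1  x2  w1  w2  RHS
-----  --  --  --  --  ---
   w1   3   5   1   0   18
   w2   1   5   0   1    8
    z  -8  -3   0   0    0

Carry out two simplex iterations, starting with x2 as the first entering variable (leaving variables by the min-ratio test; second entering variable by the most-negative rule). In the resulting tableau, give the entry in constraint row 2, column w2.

3/10

Ratio test on column x2 — row 1: 18/5 = 18/5; row 2: 8/5 = 8/5. Minimum is 8/5 at row 2 (w2 leaves); pivot element 5.
Divide row 2 by 5; eliminate column x2 from the other rows.
Second iteration: most negative z-row entry is -37/5 in column x1, so x1 enters.
Ratio test on column x1 — row 1: 10/2 = 5; row 2: (8/5)/(1/5) = 8. Minimum is 5 at row 1 (w1 leaves); pivot element 2.
Divide row 1 by 2; eliminate column x1 from the other rows.
After both pivots, the entry at constraint row 2, column w2 is 3/10.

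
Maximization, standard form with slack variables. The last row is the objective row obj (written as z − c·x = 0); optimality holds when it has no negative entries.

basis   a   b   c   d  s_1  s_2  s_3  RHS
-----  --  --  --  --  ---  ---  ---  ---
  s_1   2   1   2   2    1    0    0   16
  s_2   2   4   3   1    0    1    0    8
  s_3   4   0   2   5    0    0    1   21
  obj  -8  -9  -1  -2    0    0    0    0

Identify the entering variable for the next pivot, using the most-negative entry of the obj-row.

b

Negative obj-row entries: a: -8, b: -9, c: -1, d: -2.
The most negative is -9 in column b, so b enters.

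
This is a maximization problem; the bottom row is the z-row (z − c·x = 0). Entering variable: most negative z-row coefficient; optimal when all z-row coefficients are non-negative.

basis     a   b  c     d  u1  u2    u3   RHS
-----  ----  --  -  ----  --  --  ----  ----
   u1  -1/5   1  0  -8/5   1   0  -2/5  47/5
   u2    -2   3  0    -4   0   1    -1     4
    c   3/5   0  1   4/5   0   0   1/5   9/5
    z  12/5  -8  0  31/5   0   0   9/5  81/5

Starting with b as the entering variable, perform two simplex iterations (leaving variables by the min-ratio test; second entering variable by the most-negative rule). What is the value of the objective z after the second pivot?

Ratio test on column b — row 1: (47/5)/1 = 47/5; row 2: 4/3 = 4/3; row 3: entry 0 ≤ 0. Minimum is 4/3 at row 2 (u2 leaves); pivot element 3.
Pivot on row 2; the z-row RHS becomes 81/5 − (-8)·(4/3) = 403/15.
Next entering variable (most negative z-row entry -67/15): d.
Ratio test on column d — row 1: entry -4/15 ≤ 0; row 2: entry -4/3 ≤ 0; row 3: (9/5)/(4/5) = 9/4. Minimum is 9/4 at row 3 (c leaves); pivot element 4/5.
After the second pivot the z-row RHS is 403/15 − (-67/15)·(9/4) = 443/12.

443/12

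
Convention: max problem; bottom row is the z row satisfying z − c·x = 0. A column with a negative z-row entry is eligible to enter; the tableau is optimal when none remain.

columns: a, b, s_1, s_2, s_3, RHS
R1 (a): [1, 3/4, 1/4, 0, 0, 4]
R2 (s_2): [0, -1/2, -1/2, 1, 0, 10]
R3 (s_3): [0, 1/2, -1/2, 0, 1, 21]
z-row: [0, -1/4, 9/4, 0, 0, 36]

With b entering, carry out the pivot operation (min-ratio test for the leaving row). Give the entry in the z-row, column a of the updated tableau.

Ratio test on column b — row 1: 4/(3/4) = 16/3; row 2: entry -1/2 ≤ 0; row 3: 21/(1/2) = 42. Minimum is 16/3 at row 1 (a leaves); pivot element 3/4.
Divide row 1 by 3/4; eliminate column b from the other rows.
z-row update in column a: 0 − (-1/4)·(4/3) = 1/3.

1/3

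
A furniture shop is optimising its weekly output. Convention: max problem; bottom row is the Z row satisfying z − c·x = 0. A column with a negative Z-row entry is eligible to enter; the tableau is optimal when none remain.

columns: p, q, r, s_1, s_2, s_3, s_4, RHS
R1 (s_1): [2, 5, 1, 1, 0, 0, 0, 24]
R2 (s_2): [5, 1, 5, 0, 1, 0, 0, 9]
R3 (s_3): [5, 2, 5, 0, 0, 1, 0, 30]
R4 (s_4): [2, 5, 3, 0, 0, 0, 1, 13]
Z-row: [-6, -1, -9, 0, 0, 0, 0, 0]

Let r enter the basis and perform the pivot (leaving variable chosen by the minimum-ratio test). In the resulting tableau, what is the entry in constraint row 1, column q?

Ratio test on column r — row 1: 24/1 = 24; row 2: 9/5 = 9/5; row 3: 30/5 = 6; row 4: 13/3 = 13/3. Minimum is 9/5 at row 2 (s_2 leaves); pivot element 5.
Divide row 2 by 5; eliminate column r from the other rows.
Row 1 update in column q: 5 − 1·(1/5) = 24/5.

24/5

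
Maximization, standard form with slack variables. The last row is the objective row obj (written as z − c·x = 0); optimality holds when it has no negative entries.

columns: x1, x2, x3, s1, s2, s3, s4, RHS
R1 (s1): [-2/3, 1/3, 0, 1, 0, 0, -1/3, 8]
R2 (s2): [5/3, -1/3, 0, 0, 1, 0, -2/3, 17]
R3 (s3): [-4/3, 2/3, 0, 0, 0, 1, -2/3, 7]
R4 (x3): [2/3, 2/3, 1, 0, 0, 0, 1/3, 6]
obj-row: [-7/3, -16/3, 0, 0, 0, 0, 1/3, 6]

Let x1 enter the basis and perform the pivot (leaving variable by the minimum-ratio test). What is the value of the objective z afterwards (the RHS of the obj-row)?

Ratio test on column x1 — row 1: entry -2/3 ≤ 0; row 2: 17/(5/3) = 51/5; row 3: entry -4/3 ≤ 0; row 4: 6/(2/3) = 9. Minimum is 9 at row 4 (x3 leaves); pivot element 2/3.
Pivot on row 4; the obj-row RHS becomes 6 − (-7/3)·9 = 27.

27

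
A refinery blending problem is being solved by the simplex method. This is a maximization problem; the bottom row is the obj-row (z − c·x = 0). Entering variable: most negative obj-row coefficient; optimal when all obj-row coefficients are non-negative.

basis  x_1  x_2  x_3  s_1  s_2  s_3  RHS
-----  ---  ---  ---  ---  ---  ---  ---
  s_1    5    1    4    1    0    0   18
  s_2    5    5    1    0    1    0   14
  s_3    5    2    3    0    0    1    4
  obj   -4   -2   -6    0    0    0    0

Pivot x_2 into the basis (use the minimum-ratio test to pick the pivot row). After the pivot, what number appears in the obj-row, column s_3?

Ratio test on column x_2 — row 1: 18/1 = 18; row 2: 14/5 = 14/5; row 3: 4/2 = 2. Minimum is 2 at row 3 (s_3 leaves); pivot element 2.
Divide row 3 by 2; eliminate column x_2 from the other rows.
obj-row update in column s_3: 0 − (-2)·(1/2) = 1.

1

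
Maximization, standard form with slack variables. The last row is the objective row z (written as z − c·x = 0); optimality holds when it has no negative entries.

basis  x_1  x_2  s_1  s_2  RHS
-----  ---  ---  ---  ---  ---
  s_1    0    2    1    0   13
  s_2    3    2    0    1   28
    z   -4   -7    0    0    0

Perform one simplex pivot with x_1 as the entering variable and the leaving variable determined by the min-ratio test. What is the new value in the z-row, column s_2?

4/3

Ratio test on column x_1 — row 1: entry 0 ≤ 0; row 2: 28/3 = 28/3. Minimum is 28/3 at row 2 (s_2 leaves); pivot element 3.
Divide row 2 by 3; eliminate column x_1 from the other rows.
z-row update in column s_2: 0 − (-4)·(1/3) = 4/3.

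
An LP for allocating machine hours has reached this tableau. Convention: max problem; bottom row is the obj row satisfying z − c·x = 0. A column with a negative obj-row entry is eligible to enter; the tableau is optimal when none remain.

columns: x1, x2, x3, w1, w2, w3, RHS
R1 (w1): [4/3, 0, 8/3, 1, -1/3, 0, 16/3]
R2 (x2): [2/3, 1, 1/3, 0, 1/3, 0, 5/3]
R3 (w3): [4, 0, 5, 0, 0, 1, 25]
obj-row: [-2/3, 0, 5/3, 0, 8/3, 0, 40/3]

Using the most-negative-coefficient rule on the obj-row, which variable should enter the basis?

x1

Negative obj-row entries: x1: -2/3.
The most negative is -2/3 in column x1, so x1 enters.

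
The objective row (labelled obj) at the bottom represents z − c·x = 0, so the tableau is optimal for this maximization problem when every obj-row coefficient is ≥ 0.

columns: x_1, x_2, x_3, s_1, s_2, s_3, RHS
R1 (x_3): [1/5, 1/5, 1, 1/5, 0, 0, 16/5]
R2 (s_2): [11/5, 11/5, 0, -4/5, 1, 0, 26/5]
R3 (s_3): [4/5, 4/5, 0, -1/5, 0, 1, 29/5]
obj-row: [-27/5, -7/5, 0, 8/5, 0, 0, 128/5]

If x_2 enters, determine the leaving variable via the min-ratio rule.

s_2

Column x_2 entries and ratios — x_3: (16/5)/(1/5) = 16; s_2: (26/5)/(11/5) = 26/11; s_3: (29/5)/(4/5) = 29/4.
Smallest ratio is 26/11 in the row of s_2, so s_2 leaves.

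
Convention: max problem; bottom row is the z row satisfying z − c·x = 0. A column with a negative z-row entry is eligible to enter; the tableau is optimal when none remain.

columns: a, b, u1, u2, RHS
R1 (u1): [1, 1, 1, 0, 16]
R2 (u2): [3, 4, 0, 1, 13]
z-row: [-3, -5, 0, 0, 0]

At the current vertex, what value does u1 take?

u1 is basic (row 1); its value is the RHS of that row, 16.

16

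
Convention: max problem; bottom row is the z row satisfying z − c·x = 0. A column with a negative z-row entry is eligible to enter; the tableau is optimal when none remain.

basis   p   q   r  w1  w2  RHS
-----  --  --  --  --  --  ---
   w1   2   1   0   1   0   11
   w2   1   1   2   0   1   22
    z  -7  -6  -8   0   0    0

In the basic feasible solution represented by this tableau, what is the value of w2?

22

w2 is basic (row 2); its value is the RHS of that row, 22.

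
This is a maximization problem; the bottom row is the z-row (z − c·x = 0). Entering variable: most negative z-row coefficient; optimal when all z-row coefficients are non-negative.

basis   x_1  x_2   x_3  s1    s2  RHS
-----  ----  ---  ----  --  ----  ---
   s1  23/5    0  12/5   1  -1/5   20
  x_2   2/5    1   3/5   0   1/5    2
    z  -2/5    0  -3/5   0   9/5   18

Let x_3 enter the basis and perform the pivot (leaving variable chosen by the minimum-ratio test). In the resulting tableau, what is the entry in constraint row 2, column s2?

1/3

Ratio test on column x_3 — row 1: 20/(12/5) = 25/3; row 2: 2/(3/5) = 10/3. Minimum is 10/3 at row 2 (x_2 leaves); pivot element 3/5.
Divide row 2 by 3/5; eliminate column x_3 from the other rows.
In the new row 2, the s2 entry is the old entry divided by the pivot: (1/5)/(3/5) = 1/3.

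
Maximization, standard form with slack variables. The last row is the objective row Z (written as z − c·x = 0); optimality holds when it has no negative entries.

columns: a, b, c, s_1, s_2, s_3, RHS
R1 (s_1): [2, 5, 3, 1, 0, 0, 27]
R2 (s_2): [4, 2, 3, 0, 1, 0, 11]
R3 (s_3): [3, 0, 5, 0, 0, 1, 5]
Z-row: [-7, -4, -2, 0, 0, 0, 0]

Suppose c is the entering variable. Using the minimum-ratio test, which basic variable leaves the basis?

Column c entries and ratios — s_1: 27/3 = 9; s_2: 11/3 = 11/3; s_3: 5/5 = 1.
Smallest ratio is 1 in the row of s_3, so s_3 leaves.

s_3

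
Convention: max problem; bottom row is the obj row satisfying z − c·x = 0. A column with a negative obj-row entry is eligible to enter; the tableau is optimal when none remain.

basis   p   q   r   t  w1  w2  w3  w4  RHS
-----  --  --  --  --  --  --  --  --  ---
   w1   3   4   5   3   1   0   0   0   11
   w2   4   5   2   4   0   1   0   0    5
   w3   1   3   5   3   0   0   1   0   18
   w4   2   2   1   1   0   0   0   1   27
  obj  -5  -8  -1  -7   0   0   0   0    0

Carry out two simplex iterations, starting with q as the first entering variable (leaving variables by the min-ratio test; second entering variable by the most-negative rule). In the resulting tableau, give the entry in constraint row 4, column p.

Ratio test on column q — row 1: 11/4 = 11/4; row 2: 5/5 = 1; row 3: 18/3 = 6; row 4: 27/2 = 27/2. Minimum is 1 at row 2 (w2 leaves); pivot element 5.
Divide row 2 by 5; eliminate column q from the other rows.
Second iteration: most negative obj-row entry is -3/5 in column t, so t enters.
Ratio test on column t — row 1: entry -1/5 ≤ 0; row 2: 1/(4/5) = 5/4; row 3: 15/(3/5) = 25; row 4: entry -3/5 ≤ 0. Minimum is 5/4 at row 2 (q leaves); pivot element 4/5.
Divide row 2 by 4/5; eliminate column t from the other rows.
After both pivots, the entry at constraint row 4, column p is 1.

1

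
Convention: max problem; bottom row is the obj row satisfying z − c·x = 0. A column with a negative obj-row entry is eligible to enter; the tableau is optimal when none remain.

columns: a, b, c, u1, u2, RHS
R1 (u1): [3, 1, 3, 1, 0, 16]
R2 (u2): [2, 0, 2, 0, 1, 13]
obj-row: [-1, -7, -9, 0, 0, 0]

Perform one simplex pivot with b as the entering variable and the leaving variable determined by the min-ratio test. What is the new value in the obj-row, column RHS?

112

Ratio test on column b — row 1: 16/1 = 16; row 2: entry 0 ≤ 0. Minimum is 16 at row 1 (u1 leaves); pivot element 1.
Divide row 1 by 1; eliminate column b from the other rows.
obj-row update in column RHS: 0 − (-7)·16 = 112.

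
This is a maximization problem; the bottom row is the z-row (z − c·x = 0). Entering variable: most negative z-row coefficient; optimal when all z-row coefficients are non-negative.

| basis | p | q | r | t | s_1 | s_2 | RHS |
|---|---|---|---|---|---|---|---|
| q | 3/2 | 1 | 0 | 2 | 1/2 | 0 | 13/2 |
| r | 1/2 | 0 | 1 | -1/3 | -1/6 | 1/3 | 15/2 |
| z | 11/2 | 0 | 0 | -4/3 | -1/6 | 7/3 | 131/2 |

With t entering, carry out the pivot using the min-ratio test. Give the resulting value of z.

Ratio test on column t — row 1: (13/2)/2 = 13/4; row 2: entry -1/3 ≤ 0. Minimum is 13/4 at row 1 (q leaves); pivot element 2.
Pivot on row 1; the z-row RHS becomes 131/2 − (-4/3)·(13/4) = 419/6.

419/6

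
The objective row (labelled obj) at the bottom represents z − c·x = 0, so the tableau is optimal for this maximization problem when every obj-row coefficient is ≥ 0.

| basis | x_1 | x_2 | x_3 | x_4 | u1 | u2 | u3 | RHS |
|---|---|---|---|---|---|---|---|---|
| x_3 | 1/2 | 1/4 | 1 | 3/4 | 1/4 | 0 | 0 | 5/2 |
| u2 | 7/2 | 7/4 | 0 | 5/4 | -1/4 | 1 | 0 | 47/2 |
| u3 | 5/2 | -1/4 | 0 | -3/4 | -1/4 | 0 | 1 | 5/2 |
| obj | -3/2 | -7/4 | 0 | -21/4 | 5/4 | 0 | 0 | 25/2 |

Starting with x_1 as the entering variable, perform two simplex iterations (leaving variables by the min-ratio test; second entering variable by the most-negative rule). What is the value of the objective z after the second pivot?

Ratio test on column x_1 — row 1: (5/2)/(1/2) = 5; row 2: (47/2)/(7/2) = 47/7; row 3: (5/2)/(5/2) = 1. Minimum is 1 at row 3 (u3 leaves); pivot element 5/2.
Pivot on row 3; the obj-row RHS becomes 25/2 − (-3/2)·1 = 14.
Next entering variable (most negative obj-row entry -57/10): x_4.
Ratio test on column x_4 — row 1: 2/(9/10) = 20/9; row 2: 20/(23/10) = 200/23; row 3: entry -3/10 ≤ 0. Minimum is 20/9 at row 1 (x_3 leaves); pivot element 9/10.
After the second pivot the obj-row RHS is 14 − (-57/10)·(20/9) = 80/3.

80/3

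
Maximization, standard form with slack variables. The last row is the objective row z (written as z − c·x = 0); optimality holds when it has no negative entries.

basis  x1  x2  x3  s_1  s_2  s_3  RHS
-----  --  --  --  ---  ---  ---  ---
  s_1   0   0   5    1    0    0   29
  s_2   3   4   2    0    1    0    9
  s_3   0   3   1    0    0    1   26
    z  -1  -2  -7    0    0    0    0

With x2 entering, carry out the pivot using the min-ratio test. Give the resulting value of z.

9/2

Ratio test on column x2 — row 1: entry 0 ≤ 0; row 2: 9/4 = 9/4; row 3: 26/3 = 26/3. Minimum is 9/4 at row 2 (s_2 leaves); pivot element 4.
Pivot on row 2; the z-row RHS becomes 0 − (-2)·(9/4) = 9/2.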